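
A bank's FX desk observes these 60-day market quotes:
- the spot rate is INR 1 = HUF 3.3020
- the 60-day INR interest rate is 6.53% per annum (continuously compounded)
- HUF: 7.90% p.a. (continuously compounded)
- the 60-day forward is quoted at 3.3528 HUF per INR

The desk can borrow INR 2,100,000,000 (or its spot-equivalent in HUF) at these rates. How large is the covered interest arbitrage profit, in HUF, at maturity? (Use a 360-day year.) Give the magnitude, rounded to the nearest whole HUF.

T = 60/360 years.
Invest the INR and cover forward: 2,100,000,000 × 1.010942772241 × 3.3528 = HUF 7,117,926,746.22.
Convert at spot and invest in HUF: 2,100,000,000 × 3.3020 × 1.013253728909 = HUF 7,026,104,007.00.
The quoted forward overvalues INR, so borrow HUF, buy INR at spot, deposit the INR at 6.53%, and sell the proceeds forward at 3.3528.
Profit = 7,117,926,746.22 − 7,026,104,007.00 = HUF 91,822,739.

HUF 91,822,739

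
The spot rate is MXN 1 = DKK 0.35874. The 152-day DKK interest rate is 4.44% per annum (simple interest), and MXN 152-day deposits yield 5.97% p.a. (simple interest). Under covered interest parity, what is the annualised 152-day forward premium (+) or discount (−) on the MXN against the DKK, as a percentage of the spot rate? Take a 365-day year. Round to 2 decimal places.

-1.49%

T = 152/365 years.
F = S · g_DKK/g_MXN = 0.35874 × 1.0184899/1.0248614 = 0.35650974.
(F − S)/S ÷ T = (0.35650974 − 0.35874)/0.35874/(152/365) = -0.014929 → -1.49%.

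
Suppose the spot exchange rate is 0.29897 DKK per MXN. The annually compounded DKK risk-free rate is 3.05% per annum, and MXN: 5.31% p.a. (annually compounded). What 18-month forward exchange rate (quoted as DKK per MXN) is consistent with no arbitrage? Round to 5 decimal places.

0.28940

T = 18/12 years.
DKK accumulates by (1 + 0.0305)^(18/12) = 1.0460971.
MXN growth factor: (1 + 0.0531)^(18/12) = 1.0806982.
So F = 0.29897 × 1.0460971 / 1.0806982 = 0.2893978 (DKK/MXN).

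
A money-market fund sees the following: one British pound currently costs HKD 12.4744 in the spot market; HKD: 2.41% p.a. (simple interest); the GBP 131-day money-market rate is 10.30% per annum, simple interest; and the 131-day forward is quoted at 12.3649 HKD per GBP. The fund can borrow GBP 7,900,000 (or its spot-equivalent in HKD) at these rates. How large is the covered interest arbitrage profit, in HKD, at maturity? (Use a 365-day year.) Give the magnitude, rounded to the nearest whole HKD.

T = 131/365 years.
Route A — deposit GBP, sell forward: 7,900,000 × 1.0369671233 × 12.3649 = HKD 101,293,758.78.
Route B — convert at spot, deposit HKD: 7,900,000 × 12.4744 × 1.008649589 = HKD 99,400,157.62.
The quoted forward overvalues GBP, so borrow HKD, buy GBP at spot, deposit the GBP at 10.30%, and sell the proceeds forward at 12.3649.
Profit = 101,293,758.78 − 99,400,157.62 = HKD 1,893,601.

HKD 1,893,601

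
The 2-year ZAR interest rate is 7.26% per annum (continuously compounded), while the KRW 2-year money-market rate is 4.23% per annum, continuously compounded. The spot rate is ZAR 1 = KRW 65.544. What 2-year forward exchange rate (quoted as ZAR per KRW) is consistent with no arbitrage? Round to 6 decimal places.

T = 2 years.
KRW accumulates by e^(0.0423×2) = 1.0882817.
Growth of 1 ZAR over T: e^(0.0726×2) = 1.1562708.
CIP: F = S · (grow KRW)/(grow ZAR) = 65.544 × 1.0882817/1.1562708 = 61.68999 KRW per ZAR.
Invert for ZAR per KRW: 1 / 61.68999 = 0.016210.

0.016210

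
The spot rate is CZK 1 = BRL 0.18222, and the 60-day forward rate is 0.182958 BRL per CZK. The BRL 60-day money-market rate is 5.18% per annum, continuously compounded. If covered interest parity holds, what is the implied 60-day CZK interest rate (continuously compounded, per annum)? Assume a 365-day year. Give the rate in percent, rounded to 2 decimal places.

2.72%

T = 60/365 years.
F/S = 0.182958/0.18222 = 1.0040500 = (growth of BRL) / (growth of CZK).
The BRL side grows by e^(0.0518×60/365) = 1.0085514.
So the CZK growth factor = 1.0044832.
r = ln(1.0044832)/(60/365) = 0.027212 → 2.72%.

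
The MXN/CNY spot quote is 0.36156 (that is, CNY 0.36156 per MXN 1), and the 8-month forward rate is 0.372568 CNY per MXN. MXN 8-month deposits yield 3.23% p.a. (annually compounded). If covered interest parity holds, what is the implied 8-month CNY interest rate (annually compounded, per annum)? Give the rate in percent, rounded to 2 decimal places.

7.98%

T = 8/12 years.
F/S = 0.372568/0.36156 = 1.0304458 = (growth of CNY) / (growth of MXN).
The MXN side grows by (1 + 0.0323)^(8/12) = 1.021419.
So the CNY growth factor = 1.0525169.
r = 1.0525169^(12/8) − 1 = 0.079801 → 7.98%.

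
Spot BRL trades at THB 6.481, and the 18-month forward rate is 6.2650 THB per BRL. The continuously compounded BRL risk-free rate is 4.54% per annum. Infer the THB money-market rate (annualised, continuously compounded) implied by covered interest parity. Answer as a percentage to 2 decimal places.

T = 18/12 years.
F/S = 6.265/6.481 = 0.9666718 = (growth of THB) / (growth of BRL).
The BRL side grows by e^(0.0454×18/12) = 1.0704724.
That pins the THB growth at 1.0347955.
r = ln(1.0347955)/(18/12) = 0.022803 → 2.28%.

2.28%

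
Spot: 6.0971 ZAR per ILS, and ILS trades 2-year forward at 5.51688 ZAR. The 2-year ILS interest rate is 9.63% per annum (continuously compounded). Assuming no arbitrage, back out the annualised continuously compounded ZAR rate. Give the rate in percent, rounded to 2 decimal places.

T = 2 years.
By CIP, F/S equals the ZAR-to-ILS growth ratio: 5.51688/6.0971 = 0.9048367.
The ILS side grows by e^(0.0963×2) = 1.2123977.
So the ZAR growth factor = 1.0970219.
Take logs: ln 1.0970219 / 2 = 0.046300, so 4.63%.

4.63%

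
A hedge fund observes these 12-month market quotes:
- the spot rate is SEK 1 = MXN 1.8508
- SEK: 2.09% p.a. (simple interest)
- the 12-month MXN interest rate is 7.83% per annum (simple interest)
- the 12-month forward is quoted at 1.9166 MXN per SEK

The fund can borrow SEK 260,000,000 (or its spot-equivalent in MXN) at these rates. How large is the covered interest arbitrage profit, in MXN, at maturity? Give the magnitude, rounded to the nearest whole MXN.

T = 1 year.
Route A — deposit SEK, sell forward: 260,000,000 × 1.020900 × 1.9166 = MXN 508,730,804.40.
Route B — convert at spot, deposit MXN: 260,000,000 × 1.8508 × 1.078300 = MXN 518,886,586.40.
The quoted forward undervalues SEK, so borrow SEK, convert to MXN at spot, deposit the MXN at 7.83%, and buy SEK forward at 1.9166 to cover the loan.
The gap between the two covered legs is MXN 10,155,782.

MXN 10,155,782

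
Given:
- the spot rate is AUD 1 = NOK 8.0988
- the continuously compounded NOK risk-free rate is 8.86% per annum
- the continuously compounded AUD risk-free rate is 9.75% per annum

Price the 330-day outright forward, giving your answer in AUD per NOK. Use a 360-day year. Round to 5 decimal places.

T = 330/360 years.
Growth of 1 NOK over T: e^(0.0886×330/360) = 1.0846059.
Growth of 1 AUD over T: e^(0.0975×330/360) = 1.0934906.
CIP: F = S · (grow NOK)/(grow AUD) = 8.0988 × 1.0846059/1.0934906 = 8.032997 NOK per AUD.
Quoted the other way: 1/8.032997 = 0.12449 AUD per NOK.

0.12449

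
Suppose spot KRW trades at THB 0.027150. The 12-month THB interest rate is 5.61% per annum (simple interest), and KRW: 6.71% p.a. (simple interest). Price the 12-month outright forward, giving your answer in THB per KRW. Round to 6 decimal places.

T = 1 year.
Growth of 1 THB over T: 1 + 0.0561×1 = 1.056100.
KRW accumulates by 1 + 0.0671×1 = 1.067100.
Forward (THB per KRW) = 0.02715 × 1.056100 / 1.067100 = 0.02687013.

0.026870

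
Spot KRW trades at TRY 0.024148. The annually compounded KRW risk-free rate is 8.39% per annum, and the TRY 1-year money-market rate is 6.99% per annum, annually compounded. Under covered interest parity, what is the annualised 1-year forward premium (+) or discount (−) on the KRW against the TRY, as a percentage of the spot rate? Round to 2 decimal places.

-1.29%

T = 1 year.
No-arbitrage forward: 0.024148 × 1.069900 / 1.083900 = 0.023836097 TRY/KRW.
Annualised premium = (F − S)/S × (1/T) = (0.023836097 − 0.024148)/0.024148 ÷ 1 = -1.29%.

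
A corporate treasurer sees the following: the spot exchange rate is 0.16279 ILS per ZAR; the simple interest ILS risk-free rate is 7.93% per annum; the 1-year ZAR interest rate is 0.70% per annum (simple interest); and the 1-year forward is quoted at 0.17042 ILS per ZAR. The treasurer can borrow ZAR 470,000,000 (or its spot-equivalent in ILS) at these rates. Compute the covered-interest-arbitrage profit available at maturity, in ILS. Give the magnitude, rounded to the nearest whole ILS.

T = 1 year.
Invest the ZAR and cover forward: 470,000,000 × 1.007000 × 0.17042 = ILS 80,658,081.80.
Convert at spot and invest in ILS: 470,000,000 × 0.16279 × 1.079300 = ILS 82,578,646.09.
The quoted forward undervalues ZAR, so borrow ZAR, convert to ILS at spot, deposit the ILS at 7.93%, and buy ZAR forward at 0.17042 to cover the loan.
The gap between the two covered legs is ILS 1,920,564.

ILS 1,920,564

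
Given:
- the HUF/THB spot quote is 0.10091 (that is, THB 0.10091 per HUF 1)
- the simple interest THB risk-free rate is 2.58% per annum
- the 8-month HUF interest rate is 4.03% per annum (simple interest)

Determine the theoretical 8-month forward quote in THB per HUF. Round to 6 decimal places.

0.099960

T = 8/12 years.
Growth of 1 THB over T: 1 + 0.0258×8/12 = 1.017200.
HUF accumulates by 1 + 0.0403×8/12 = 1.0268667.
CIP: F = S · (grow THB)/(grow HUF) = 0.10091 × 1.017200/1.0268667 = 0.09996006 THB per HUF.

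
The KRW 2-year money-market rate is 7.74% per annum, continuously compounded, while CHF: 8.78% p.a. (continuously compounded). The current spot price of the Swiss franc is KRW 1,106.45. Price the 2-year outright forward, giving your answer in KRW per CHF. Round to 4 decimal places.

T = 2 years.
KRW accumulates by e^(0.0774×2) = 1.1674244529.
Growth of 1 CHF over T: e^(0.0878×2) = 1.1919611788.
Forward (KRW per CHF) = 1106.45 × 1.1674244529 / 1.1919611788 = 1083.673536.

1083.6735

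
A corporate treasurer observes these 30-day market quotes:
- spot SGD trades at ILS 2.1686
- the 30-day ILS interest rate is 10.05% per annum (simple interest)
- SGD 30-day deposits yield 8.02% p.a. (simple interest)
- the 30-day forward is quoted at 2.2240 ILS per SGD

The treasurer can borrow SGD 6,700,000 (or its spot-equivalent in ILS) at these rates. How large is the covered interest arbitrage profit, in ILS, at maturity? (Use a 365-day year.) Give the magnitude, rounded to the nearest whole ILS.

T = 30/365 years.
Route A — deposit SGD, sell forward: 6,700,000 × 1.0065917808 × 2.2240 = ILS 14,999,022.81.
Route B — convert at spot, deposit ILS: 6,700,000 × 2.1686 × 1.008260274 = ILS 14,649,638.64.
The quoted forward overvalues SGD, so borrow ILS, buy SGD at spot, deposit the SGD at 8.02%, and sell the proceeds forward at 2.2240.
The gap between the two covered legs is ILS 349,384.

ILS 349,384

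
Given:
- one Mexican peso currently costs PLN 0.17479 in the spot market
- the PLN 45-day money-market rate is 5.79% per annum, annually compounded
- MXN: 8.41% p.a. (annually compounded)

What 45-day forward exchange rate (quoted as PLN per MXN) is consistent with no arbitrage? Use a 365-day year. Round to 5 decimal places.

T = 45/365 years.
PLN accumulates by (1 + 0.0579)^(45/365) = 1.0069635.
MXN growth factor: (1 + 0.0841)^(45/365) = 1.0100052.
CIP: F = S · (grow PLN)/(grow MXN) = 0.17479 × 1.0069635/1.0100052 = 0.1742636 PLN per MXN.

0.17426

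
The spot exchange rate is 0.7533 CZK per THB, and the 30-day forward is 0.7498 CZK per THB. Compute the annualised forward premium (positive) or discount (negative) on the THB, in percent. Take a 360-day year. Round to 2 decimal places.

-5.58%

T = 30/360 years.
Period premium: (0.7498 − 0.7533)/0.7533 = -0.0046462.
Per annum: -0.0046462 / (30/360) = -0.055754 = -5.58%.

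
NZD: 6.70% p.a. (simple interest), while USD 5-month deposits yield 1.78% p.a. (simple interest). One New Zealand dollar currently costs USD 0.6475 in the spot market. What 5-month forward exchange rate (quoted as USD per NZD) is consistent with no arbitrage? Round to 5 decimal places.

T = 5/12 years.
USD accumulates by 1 + 0.0178×5/12 = 1.0074167.
Growth of 1 NZD over T: 1 + 0.0670×5/12 = 1.0279167.
CIP: F = S · (grow USD)/(grow NZD) = 0.6475 × 1.0074167/1.0279167 = 0.6345867 USD per NZD.

0.63459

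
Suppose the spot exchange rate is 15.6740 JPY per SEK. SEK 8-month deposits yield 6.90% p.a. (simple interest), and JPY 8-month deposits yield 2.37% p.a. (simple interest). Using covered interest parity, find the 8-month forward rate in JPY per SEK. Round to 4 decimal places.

15.2215

T = 8/12 years.
Growth of 1 JPY over T: 1 + 0.0237×8/12 = 1.015800.
SEK accumulates by 1 + 0.0690×8/12 = 1.046000.
So F = 15.674 × 1.015800 / 1.046000 = 15.221462 (JPY/SEK).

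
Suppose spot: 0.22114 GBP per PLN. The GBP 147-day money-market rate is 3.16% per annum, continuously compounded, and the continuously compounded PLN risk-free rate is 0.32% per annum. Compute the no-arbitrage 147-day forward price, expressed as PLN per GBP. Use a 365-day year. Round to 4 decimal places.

4.4706

T = 147/365 years.
GBP growth factor: e^(0.0316×147/365) = 1.0128079.
PLN growth factor: e^(0.0032×147/365) = 1.0012896.
Forward (GBP per PLN) = 0.22114 × 1.0128079 / 1.0012896 = 0.2236839.
Quoted the other way: 1/0.2236839 = 4.4706 PLN per GBP.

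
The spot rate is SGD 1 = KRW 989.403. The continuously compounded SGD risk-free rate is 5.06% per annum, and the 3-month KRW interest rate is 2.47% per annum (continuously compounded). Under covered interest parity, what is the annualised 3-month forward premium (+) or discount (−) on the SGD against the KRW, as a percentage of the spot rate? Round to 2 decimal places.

-2.58%

T = 3/12 years.
No-arbitrage forward: 989.403 × 1.0061941 / 1.0127303 = 983.017355 KRW/SGD.
(F − S)/S ÷ T = (983.017355 − 989.403)/989.403/(3/12) = -0.025816 → -2.58%.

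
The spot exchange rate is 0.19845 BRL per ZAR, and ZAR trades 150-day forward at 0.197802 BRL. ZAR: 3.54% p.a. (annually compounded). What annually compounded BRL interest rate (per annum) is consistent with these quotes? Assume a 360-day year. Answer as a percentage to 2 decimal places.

2.73%

T = 150/360 years.
By CIP, F/S equals the BRL-to-ZAR growth ratio: 0.197802/0.19845 = 0.9967347.
ZAR growth factor: (1 + 0.0354)^(150/360) = 1.0146005.
That pins the BRL growth at 1.0112875.
Annualise: 1.0112875^(360/150) − 1 = 0.027304 = 2.73%.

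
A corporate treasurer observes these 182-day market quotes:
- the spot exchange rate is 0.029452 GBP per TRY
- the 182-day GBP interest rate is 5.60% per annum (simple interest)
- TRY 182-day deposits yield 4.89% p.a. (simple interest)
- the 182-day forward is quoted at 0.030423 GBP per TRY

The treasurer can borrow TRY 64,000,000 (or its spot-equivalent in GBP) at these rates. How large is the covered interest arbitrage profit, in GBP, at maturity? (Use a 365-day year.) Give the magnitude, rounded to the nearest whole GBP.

T = 182/365 years.
Route A — deposit TRY, sell forward: 64,000,000 × 1.024383014 × 0.030423 = GBP 1,994,547.48.
Route B — convert at spot, deposit GBP: 64,000,000 × 0.029452 × 1.027923288 = GBP 1,937,561.39.
The quoted forward overvalues TRY, so borrow GBP, buy TRY at spot, deposit the TRY at 4.89%, and sell the proceeds forward at 0.030423.
Arbitrage profit = |1,994,547.48 − 1,937,561.39| = GBP 56,986.

GBP 56,986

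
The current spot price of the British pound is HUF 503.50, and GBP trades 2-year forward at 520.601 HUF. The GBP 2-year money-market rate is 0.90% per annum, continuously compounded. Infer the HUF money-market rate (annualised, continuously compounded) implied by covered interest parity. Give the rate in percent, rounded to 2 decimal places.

T = 2 years.
By CIP, F/S equals the HUF-to-GBP growth ratio: 520.601/503.5 = 1.0339643.
GBP growth factor: e^(0.0090×2) = 1.018163.
Hence g_HUF = 1.0527442.
r = ln(1.0527442)/2 = 0.025700 → 2.57%.

2.57%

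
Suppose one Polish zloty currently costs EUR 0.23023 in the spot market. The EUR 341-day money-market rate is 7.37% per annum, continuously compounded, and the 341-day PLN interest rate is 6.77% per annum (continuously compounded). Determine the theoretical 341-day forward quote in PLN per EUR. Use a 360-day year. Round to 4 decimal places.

T = 341/360 years.
Growth of 1 EUR over T: e^(0.0737×341/360) = 1.0723047.
PLN accumulates by e^(0.0677×341/360) = 1.0662277.
Forward (EUR per PLN) = 0.23023 × 1.0723047 / 1.0662277 = 0.2315422.
Quoted the other way: 1/0.2315422 = 4.3189 PLN per EUR.

4.3189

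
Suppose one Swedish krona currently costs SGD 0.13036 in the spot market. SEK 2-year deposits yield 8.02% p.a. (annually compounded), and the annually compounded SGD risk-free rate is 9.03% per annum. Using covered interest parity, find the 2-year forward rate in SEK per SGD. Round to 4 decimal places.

T = 2 years.
SGD accumulates by (1 + 0.0903)^2 = 1.1887541.
Growth of 1 SEK over T: (1 + 0.0802)^2 = 1.166832.
CIP: F = S · (grow SGD)/(grow SEK) = 0.13036 × 1.1887541/1.166832 = 0.1328092 SGD per SEK.
Quoted the other way: 1/0.1328092 = 7.5296 SEK per SGD.

7.5296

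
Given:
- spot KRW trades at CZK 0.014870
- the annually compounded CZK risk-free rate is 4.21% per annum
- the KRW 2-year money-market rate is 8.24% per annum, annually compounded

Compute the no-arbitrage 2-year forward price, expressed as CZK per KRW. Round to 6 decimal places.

0.013783

T = 2 years.
Growth of 1 CZK over T: (1 + 0.0421)^2 = 1.0859724.
Growth of 1 KRW over T: (1 + 0.0824)^2 = 1.1715898.
So F = 0.01487 × 1.0859724 / 1.1715898 = 0.01378333 (CZK/KRW).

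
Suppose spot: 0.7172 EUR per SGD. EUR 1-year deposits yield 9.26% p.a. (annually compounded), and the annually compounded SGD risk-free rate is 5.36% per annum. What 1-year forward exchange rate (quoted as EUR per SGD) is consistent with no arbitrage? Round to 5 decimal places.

0.74375

T = 1 year.
EUR accumulates by (1 + 0.0926)^1 = 1.092600.
Growth of 1 SGD over T: (1 + 0.0536)^1 = 1.053600.
Forward (EUR per SGD) = 0.7172 × 1.092600 / 1.053600 = 0.7437478.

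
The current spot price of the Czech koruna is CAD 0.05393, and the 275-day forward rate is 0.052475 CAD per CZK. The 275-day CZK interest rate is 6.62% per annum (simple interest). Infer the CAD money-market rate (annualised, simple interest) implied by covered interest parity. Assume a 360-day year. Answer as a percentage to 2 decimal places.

2.91%

T = 275/360 years.
CIP gives F = S · g_CAD/g_CZK, so g_CAD/g_CZK = 0.052475/0.05393 = 0.9730206.
The CZK side grows by 1 + 0.0662×275/360 = 1.0505694.
So the CAD growth factor = 1.0222257.
r = (1.0222257 − 1)/(275/360) = 0.029095 → 2.91%.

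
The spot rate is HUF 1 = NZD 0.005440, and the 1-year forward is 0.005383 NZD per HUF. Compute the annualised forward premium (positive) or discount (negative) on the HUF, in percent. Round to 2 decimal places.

T = 1 year.
HUF trades forward at -1.04779% vs spot over the period.
Per annum: -0.0104779 / 1 = -0.010478 = -1.05%.

-1.05%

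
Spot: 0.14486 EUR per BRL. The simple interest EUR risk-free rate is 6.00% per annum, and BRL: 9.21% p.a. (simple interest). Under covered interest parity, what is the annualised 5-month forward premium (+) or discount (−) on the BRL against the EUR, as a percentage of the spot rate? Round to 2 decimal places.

-3.09%

T = 5/12 years.
CIP forward (EUR per BRL) = 0.14486 × 1.025000/1.038375 = 0.14299410.
Annualised premium = (F − S)/S × (1/T) = (0.14299410 − 0.14486)/0.14486 ÷ (5/12) = -3.09%.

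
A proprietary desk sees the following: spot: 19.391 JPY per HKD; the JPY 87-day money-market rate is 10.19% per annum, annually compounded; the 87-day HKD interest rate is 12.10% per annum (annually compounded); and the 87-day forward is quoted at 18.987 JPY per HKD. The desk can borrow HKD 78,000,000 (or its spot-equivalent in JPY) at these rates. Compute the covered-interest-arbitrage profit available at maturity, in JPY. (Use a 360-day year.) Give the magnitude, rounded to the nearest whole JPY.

JPY 25,950,006

T = 87/360 years.
Invest the HKD and cover forward: 78,000,000 × 1.027987947924 × 18.987 = JPY 1,522,435,759.04.
Convert at spot and invest in JPY: 78,000,000 × 19.391 × 1.023727479203 = JPY 1,548,385,764.84.
The quoted forward undervalues HKD, so borrow HKD, convert to JPY at spot, deposit the JPY at 10.19%, and buy HKD forward at 18.987 to cover the loan.
The gap between the two covered legs is JPY 25,950,006.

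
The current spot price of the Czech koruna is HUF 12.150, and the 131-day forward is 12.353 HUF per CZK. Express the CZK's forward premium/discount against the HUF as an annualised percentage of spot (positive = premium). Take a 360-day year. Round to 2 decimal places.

+4.59%

T = 131/360 years.
CZK trades forward at +1.67078% vs spot over the period.
Per annum: 0.0167078 / (131/360) = 0.045915 = 4.59%.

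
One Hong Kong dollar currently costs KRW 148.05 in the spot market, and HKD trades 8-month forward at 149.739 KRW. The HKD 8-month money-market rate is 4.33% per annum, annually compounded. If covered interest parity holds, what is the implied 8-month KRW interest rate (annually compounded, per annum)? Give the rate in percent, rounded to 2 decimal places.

6.12%

T = 8/12 years.
CIP gives F = S · g_KRW/g_HKD, so g_KRW/g_HKD = 149.739/148.05 = 1.0114083.
The HKD side grows by (1 + 0.0433)^(8/12) = 1.0286623.
So the KRW growth factor = 1.0403976.
Annualise: 1.0403976^(12/8) − 1 = 0.061204 = 6.12%.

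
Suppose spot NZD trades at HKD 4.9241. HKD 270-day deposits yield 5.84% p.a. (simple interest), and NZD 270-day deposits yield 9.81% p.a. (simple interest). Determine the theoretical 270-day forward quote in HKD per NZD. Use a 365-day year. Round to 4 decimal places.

T = 270/365 years.
HKD accumulates by 1 + 0.0584×270/365 = 1.043200.
NZD growth factor: 1 + 0.0981×270/365 = 1.0725671.
Forward (HKD per NZD) = 4.9241 × 1.043200 / 1.0725671 = 4.789277.

4.7893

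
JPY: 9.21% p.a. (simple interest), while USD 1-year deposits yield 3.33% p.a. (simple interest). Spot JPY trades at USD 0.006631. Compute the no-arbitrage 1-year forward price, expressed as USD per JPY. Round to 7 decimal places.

0.0062740

T = 1 year.
USD growth factor: 1 + 0.0333×1 = 1.033300.
JPY accumulates by 1 + 0.0921×1 = 1.092100.
So F = 0.006631 × 1.033300 / 1.092100 = 0.006273979 (USD/JPY).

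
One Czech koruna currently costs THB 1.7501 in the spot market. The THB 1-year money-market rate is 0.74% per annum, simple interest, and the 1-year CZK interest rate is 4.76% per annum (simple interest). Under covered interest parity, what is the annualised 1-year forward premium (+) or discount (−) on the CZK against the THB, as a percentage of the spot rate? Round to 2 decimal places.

T = 1 year.
F = S · g_THB/g_CZK = 1.7501 × 1.007400/1.047600 = 1.6829427.
Annualised premium = (F − S)/S × (1/T) = (1.6829427 − 1.7501)/1.7501 ÷ 1 = -3.84%.

-3.84%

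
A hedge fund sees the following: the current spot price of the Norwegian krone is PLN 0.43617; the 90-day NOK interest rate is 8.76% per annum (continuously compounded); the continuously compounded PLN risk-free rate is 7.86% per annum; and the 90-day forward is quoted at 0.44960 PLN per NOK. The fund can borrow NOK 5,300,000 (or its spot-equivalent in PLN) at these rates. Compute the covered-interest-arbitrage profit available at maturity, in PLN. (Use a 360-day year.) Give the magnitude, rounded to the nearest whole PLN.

PLN 78,066

T = 90/360 years.
Route A — deposit NOK, sell forward: 5,300,000 × 1.022141565 × 0.44960 = PLN 2,435,640.69.
Route B — convert at spot, deposit PLN: 5,300,000 × 0.43617 × 1.019844332 = PLN 2,357,575.16.
The quoted forward overvalues NOK, so borrow PLN, buy NOK at spot, deposit the NOK at 8.76%, and sell the proceeds forward at 0.44960.
Profit = 2,435,640.69 − 2,357,575.16 = PLN 78,066.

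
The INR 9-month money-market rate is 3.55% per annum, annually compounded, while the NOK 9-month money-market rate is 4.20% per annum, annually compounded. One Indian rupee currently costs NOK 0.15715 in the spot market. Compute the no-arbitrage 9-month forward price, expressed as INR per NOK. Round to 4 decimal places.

T = 9/12 years.
NOK growth factor: (1 + 0.0420)^(9/12) = 1.0313375.
Growth of 1 INR over T: (1 + 0.0355)^(9/12) = 1.0265086.
Forward (NOK per INR) = 0.15715 × 1.0313375 / 1.0265086 = 0.1578893.
Invert for INR per NOK: 1 / 0.1578893 = 6.3336.

6.3336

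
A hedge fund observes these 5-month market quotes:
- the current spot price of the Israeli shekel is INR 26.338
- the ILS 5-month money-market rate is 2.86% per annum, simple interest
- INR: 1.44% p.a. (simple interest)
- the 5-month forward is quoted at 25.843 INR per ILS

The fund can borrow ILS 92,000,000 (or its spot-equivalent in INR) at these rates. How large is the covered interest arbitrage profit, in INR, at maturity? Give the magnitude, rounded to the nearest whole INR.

T = 5/12 years.
Invest the ILS and cover forward: 92,000,000 × 1.011916666667 × 25.843 = INR 2,405,888,542.33.
Convert at spot and invest in INR: 92,000,000 × 26.338 × 1.006000 = INR 2,437,634,576.00.
The quoted forward undervalues ILS, so borrow ILS, convert to INR at spot, deposit the INR at 1.44%, and buy ILS forward at 25.843 to cover the loan.
Arbitrage profit = |2,405,888,542.33 − 2,437,634,576.00| = INR 31,746,034.

INR 31,746,034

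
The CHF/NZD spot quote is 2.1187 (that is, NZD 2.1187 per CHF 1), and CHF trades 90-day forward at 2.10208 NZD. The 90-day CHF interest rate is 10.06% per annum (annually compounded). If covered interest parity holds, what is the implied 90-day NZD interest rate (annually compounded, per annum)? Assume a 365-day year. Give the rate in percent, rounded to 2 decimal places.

6.60%

T = 90/365 years.
F/S = 2.10208/2.1187 = 0.9921556 = (growth of NZD) / (growth of CHF).
CHF growth factor: (1 + 0.1006)^(90/365) = 1.0239171.
So the NZD growth factor = 1.0158851.
Annualise: 1.0158851^(365/90) − 1 = 0.066003 = 6.60%.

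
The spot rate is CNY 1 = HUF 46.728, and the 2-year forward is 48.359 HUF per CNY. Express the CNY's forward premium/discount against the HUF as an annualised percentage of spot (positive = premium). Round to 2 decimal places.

+1.75%

T = 2 years.
CNY trades forward at +3.49041% vs spot over the period.
×(1/T) gives 1.75% p.a.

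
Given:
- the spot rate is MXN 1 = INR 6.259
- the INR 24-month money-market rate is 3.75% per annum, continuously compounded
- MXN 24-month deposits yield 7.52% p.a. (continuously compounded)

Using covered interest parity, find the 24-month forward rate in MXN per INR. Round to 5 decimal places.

0.17228

T = 2 years.
INR growth factor: e^(0.0375×2) = 1.0778842.
Growth of 1 MXN over T: e^(0.0752×2) = 1.1622991.
CIP: F = S · (grow INR)/(grow MXN) = 6.259 × 1.0778842/1.1622991 = 5.804424 INR per MXN.
Invert for MXN per INR: 1 / 5.804424 = 0.17228.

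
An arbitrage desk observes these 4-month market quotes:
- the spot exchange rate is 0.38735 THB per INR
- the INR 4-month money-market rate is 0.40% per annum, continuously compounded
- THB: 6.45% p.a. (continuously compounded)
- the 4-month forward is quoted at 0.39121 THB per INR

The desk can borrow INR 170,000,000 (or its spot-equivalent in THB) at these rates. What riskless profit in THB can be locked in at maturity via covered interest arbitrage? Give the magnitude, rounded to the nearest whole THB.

THB 686,160

T = 4/12 years.
Route A — deposit INR, sell forward: 170,000,000 × 1.0013342226 × 0.39121 = THB 66,594,433.41.
Route B — convert at spot, deposit THB: 170,000,000 × 0.38735 × 1.0217327903 = THB 67,280,593.37.
The quoted forward undervalues INR, so borrow INR, convert to THB at spot, deposit the THB at 6.45%, and buy INR forward at 0.39121 to cover the loan.
The gap between the two covered legs is THB 686,160.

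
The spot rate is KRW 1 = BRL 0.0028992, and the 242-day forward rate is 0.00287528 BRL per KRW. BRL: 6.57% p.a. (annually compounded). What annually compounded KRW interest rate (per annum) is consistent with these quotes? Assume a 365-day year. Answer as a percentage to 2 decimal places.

7.91%

T = 242/365 years.
By CIP, F/S equals the BRL-to-KRW growth ratio: 0.00287528/0.0028992 = 0.9917494.
BRL growth factor: (1 + 0.0657)^(242/365) = 1.0430914.
So the KRW growth factor = 1.0517691.
Annualise: 1.0517691^(365/242) − 1 = 0.079100 = 7.91%.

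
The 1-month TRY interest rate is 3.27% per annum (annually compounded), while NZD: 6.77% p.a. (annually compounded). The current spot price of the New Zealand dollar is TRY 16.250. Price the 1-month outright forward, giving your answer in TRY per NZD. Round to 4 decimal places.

16.2049

T = 1/12 years.
TRY growth factor: (1 + 0.0327)^(1/12) = 1.00268499.
Growth of 1 NZD over T: (1 + 0.0677)^(1/12) = 1.00547383.
So F = 16.25 × 1.00268499 / 1.00547383 = 16.204928 (TRY/NZD).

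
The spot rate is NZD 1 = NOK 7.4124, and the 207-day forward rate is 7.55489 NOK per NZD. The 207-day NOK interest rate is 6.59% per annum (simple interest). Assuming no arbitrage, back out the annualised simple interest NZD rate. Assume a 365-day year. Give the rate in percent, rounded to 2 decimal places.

T = 207/365 years.
F/S = 7.55489/7.4124 = 1.0192232 = (growth of NOK) / (growth of NZD).
NOK growth factor: 1 + 0.0659×207/365 = 1.0373734.
So the NZD growth factor = 1.0178079.
(1.0178079 − 1)/T = 0.031400, i.e. 3.14%.

3.14%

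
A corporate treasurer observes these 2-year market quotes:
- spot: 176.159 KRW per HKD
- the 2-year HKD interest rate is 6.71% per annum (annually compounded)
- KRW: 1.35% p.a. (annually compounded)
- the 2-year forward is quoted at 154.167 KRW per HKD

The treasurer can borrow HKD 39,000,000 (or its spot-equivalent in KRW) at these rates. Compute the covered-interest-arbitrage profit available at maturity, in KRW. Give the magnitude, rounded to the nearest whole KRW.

T = 2 years.
Keep in HKD, deliver into the forward: 39,000,000·1.13870241·154.167 = KRW 6,846,463,043.26.
Swap to KRW now, deposit: 39,000,000·176.159·1.02718225 = KRW 7,056,948,521.13.
The quoted forward undervalues HKD, so borrow HKD, convert to KRW at spot, deposit the KRW at 1.35%, and buy HKD forward at 154.167 to cover the loan.
The gap between the two covered legs is KRW 210,485,478.

KRW 210,485,478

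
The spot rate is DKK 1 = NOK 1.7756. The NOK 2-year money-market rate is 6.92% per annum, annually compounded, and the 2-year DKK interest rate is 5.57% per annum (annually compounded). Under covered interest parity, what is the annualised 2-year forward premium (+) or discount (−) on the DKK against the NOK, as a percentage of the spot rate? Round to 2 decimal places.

T = 2 years.
CIP forward (NOK per DKK) = 1.7756 × 1.1431886/1.1145025 = 1.8213020.
(F − S)/S ÷ T = (1.8213020 − 1.7756)/1.7756/2 = 0.012869 → 1.29%.

+1.29%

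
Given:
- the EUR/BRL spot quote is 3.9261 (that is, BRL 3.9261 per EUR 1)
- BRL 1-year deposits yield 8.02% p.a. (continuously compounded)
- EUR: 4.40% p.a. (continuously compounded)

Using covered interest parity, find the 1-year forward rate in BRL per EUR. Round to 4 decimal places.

4.0708

T = 1 year.
BRL growth factor: e^(0.0802×1) = 1.0835037.
Growth of 1 EUR over T: e^(0.0440×1) = 1.0449824.
So F = 3.9261 × 1.0835037 / 1.0449824 = 4.070828 (BRL/EUR).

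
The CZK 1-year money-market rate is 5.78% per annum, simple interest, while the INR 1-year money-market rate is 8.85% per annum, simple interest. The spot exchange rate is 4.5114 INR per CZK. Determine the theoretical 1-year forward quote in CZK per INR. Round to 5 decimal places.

0.21541

T = 1 year.
Growth of 1 INR over T: 1 + 0.0885×1 = 1.088500.
CZK growth factor: 1 + 0.0578×1 = 1.057800.
So F = 4.5114 × 1.088500 / 1.057800 = 4.642332 (INR/CZK).
Invert for CZK per INR: 1 / 4.642332 = 0.21541.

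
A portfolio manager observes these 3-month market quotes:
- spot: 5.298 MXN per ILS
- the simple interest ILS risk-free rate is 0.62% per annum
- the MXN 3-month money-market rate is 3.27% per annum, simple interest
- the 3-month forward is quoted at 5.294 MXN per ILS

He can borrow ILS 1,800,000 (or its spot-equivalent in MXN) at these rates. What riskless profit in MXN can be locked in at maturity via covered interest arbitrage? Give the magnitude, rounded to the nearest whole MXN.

MXN 70,390

T = 3/12 years.
Keep in ILS, deliver into the forward: 1,800,000·1.001550·5.294 = MXN 9,543,970.26.
Swap to MXN now, deposit: 1,800,000·5.298·1.008175 = MXN 9,614,360.07.
The quoted forward undervalues ILS, so borrow ILS, convert to MXN at spot, deposit the MXN at 3.27%, and buy ILS forward at 5.294 to cover the loan.
The gap between the two covered legs is MXN 70,390.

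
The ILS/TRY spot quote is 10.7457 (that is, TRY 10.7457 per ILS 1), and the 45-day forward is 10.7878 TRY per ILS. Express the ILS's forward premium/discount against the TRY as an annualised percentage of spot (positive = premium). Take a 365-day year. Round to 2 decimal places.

T = 45/365 years.
Period premium: (10.7878 − 10.7457)/10.7457 = 0.0039178.
Per annum: 0.0039178 / (45/365) = 0.031778 = 3.18%.

+3.18%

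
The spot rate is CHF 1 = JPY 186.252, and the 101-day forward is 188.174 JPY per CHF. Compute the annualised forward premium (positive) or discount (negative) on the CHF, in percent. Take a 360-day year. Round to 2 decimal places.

+3.68%

T = 101/360 years.
CHF trades forward at +1.03194% vs spot over the period.
×(1/T) gives 3.68% p.a.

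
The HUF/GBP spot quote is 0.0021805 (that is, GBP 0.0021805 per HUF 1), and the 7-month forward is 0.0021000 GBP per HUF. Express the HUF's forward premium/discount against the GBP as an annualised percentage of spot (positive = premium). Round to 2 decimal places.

-6.33%

T = 7/12 years.
Period premium: (0.0021000 − 0.0021805)/0.0021805 = -0.0369181.
×(1/T) gives -6.33% p.a.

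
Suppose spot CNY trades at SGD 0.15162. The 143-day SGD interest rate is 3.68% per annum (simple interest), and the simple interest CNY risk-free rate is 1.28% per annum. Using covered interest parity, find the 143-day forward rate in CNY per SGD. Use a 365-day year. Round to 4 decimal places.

6.5343

T = 143/365 years.
SGD accumulates by 1 + 0.0368×143/365 = 1.0144175.
CNY accumulates by 1 + 0.0128×143/365 = 1.0050148.
So F = 0.15162 × 1.0144175 / 1.0050148 = 0.1530385 (SGD/CNY).
Quoted the other way: 1/0.1530385 = 6.5343 CNY per SGD.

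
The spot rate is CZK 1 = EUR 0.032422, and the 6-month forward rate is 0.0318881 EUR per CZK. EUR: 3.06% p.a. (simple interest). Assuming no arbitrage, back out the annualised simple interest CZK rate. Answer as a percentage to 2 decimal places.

T = 6/12 years.
F/S = 0.0318881/0.032422 = 0.9835328 = (growth of EUR) / (growth of CZK).
The EUR side grows by 1 + 0.0306×6/12 = 1.015300.
Hence g_CZK = 1.0322991.
r = (1.0322991 − 1)/(6/12) = 0.064598 → 6.46%.

6.46%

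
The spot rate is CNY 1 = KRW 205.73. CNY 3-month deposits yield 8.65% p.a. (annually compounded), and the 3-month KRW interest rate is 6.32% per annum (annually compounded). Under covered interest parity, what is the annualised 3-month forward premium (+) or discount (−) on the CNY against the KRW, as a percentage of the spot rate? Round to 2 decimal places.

-2.16%

T = 3/12 years.
No-arbitrage forward: 205.73 × 1.0154388 / 1.020957 = 204.61804 KRW/CNY.
Annualised premium = (F − S)/S × (1/T) = (204.61804 − 205.73)/205.73 ÷ (3/12) = -2.16%.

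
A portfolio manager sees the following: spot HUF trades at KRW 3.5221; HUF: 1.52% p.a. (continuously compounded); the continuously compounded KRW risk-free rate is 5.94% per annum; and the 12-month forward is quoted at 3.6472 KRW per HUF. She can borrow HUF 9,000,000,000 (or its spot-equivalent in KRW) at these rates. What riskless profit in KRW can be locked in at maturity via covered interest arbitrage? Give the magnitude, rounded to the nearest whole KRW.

T = 1 year.
Route A — deposit HUF, sell forward: 9,000,000,000 × 1.015316107532 × 3.6472 = KRW 33,327,548,166.52.
Route B — convert at spot, deposit KRW: 9,000,000,000 × 3.5221 × 1.06119963571 = KRW 33,638,861,132.41.
The quoted forward undervalues HUF, so borrow HUF, convert to KRW at spot, deposit the KRW at 5.94%, and buy HUF forward at 3.6472 to cover the loan.
Profit = 33,638,861,132.41 − 33,327,548,166.52 = KRW 311,312,966.

KRW 311,312,966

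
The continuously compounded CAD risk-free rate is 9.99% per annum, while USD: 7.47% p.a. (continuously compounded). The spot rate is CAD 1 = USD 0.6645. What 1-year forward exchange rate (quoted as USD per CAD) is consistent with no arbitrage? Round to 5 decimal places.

T = 1 year.
Growth of 1 USD over T: e^(0.0747×1) = 1.0775608.
CAD growth factor: e^(0.0999×1) = 1.1050604.
CIP: F = S · (grow USD)/(grow CAD) = 0.6645 × 1.0775608/1.1050604 = 0.6479638 USD per CAD.

0.64796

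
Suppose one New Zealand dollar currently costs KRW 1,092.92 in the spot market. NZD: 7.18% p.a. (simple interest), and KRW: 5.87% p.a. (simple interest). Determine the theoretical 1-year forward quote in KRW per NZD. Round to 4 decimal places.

1079.5619

T = 1 year.
Growth of 1 KRW over T: 1 + 0.0587×1 = 1.058700.
Growth of 1 NZD over T: 1 + 0.0718×1 = 1.071800.
Forward (KRW per NZD) = 1092.92 × 1.058700 / 1.071800 = 1079.561862.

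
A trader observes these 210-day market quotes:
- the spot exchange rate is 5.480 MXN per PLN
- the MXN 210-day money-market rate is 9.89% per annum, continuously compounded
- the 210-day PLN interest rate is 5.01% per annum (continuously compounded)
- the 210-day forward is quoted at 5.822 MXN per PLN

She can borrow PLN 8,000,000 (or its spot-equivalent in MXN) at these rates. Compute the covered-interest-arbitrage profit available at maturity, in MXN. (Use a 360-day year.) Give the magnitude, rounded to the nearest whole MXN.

T = 210/360 years.
Keep in PLN, deliver into the forward: 8,000,000·1.0296562411·5.822 = MXN 47,957,269.09.
Swap to MXN now, deposit: 8,000,000·5.480·1.0593883006 = MXN 46,443,583.10.
The quoted forward overvalues PLN, so borrow MXN, buy PLN at spot, deposit the PLN at 5.01%, and sell the proceeds forward at 5.822.
Arbitrage profit = |47,957,269.09 − 46,443,583.10| = MXN 1,513,686.

MXN 1,513,686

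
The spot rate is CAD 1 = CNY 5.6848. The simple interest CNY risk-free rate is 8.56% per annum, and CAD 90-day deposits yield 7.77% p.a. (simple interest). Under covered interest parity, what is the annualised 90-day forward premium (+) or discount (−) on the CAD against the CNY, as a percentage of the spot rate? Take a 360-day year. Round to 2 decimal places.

+0.77%

T = 90/360 years.
CIP forward (CNY per CAD) = 5.6848 × 1.021400/1.019425 = 5.6958135.
(F − S)/S ÷ T = (5.6958135 − 5.6848)/5.6848/(90/360) = 0.007749 → 0.77%.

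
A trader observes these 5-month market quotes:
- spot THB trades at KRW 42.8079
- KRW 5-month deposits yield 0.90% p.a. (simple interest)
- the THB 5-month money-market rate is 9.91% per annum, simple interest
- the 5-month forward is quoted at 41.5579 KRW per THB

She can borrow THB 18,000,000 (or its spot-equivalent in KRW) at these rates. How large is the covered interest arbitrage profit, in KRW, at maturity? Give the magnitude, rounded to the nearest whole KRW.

KRW 5,498,376

T = 5/12 years.
Route A — deposit THB, sell forward: 18,000,000 × 1.04129166667 × 41.5579 = KRW 778,930,109.18.
Route B — convert at spot, deposit KRW: 18,000,000 × 42.8079 × 1.003750 = KRW 773,431,733.25.
The quoted forward overvalues THB, so borrow KRW, buy THB at spot, deposit the THB at 9.91%, and sell the proceeds forward at 41.5579.
Profit = 778,930,109.18 − 773,431,733.25 = KRW 5,498,376.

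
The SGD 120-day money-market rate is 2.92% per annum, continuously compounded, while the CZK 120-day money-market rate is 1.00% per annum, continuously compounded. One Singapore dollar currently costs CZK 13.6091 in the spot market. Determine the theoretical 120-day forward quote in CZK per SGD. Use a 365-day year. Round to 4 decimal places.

T = 120/365 years.
CZK accumulates by e^(0.0100×120/365) = 1.00329308.
SGD accumulates by e^(0.0292×120/365) = 1.00964623.
Forward (CZK per SGD) = 13.6091 × 1.00329308 / 1.00964623 = 13.523465.

13.5235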